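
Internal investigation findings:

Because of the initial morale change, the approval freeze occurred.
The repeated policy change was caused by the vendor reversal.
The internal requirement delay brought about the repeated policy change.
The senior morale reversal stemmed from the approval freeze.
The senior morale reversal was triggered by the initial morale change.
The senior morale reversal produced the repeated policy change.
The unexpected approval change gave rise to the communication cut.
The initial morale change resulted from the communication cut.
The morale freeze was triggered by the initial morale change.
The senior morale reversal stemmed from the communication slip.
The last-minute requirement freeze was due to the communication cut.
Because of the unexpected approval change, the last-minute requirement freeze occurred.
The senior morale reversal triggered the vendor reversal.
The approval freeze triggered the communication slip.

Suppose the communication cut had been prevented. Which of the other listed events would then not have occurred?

Downstream of the communication cut: the last-minute requirement freeze, the initial morale change, the approval freeze, the communication slip, the senior morale reversal, the vendor reversal, the morale freeze, the repeated policy change.
Of those, still caused via another path: the last-minute requirement freeze, the repeated policy change.
The remainder have no surviving cause.

the approval freeze, the communication slip, the initial morale change, the morale freeze, the senior morale reversal, the vendor reversal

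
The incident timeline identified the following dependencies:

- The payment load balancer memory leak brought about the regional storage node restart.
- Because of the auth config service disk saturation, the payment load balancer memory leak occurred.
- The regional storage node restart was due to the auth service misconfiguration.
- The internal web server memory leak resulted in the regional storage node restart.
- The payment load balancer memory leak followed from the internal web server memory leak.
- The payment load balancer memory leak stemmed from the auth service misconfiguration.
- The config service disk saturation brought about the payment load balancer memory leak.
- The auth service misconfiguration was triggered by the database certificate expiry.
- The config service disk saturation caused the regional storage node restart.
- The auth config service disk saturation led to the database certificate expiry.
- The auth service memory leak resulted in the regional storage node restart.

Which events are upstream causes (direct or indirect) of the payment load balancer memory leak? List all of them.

Immediate causes of the payment load balancer memory leak: the auth config service disk saturation, the config service disk saturation, the internal web server memory leak, the auth service misconfiguration.
Further upstream: the database certificate expiry.

the auth config service disk saturation, the auth service misconfiguration, the config service disk saturation, the database certificate expiry, the internal web server memory leak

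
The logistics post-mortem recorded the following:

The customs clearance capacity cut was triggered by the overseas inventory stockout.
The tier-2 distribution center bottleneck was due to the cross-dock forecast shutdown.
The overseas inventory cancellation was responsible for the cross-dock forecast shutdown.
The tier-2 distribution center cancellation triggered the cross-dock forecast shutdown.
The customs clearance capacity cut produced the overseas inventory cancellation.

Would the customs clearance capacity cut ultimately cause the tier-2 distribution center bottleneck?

There is a causal chain: the customs clearance capacity cut → the overseas inventory cancellation → the cross-dock forecast shutdown → the tier-2 distribution center bottleneck.

Yes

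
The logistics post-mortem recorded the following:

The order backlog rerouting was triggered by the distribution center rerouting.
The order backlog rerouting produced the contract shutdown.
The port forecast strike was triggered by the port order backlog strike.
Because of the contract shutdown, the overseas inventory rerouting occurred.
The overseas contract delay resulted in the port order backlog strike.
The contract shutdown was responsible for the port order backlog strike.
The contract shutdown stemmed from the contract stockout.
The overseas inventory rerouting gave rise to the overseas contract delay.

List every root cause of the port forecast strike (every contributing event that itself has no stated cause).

Tracing upstream from the port forecast strike: the port forecast strike ← the port order backlog strike ← the contract shutdown ← the order backlog rerouting ← the distribution center rerouting.
A separate upstream branch: the port forecast strike ← the port order backlog strike ← the contract shutdown ← the contract stockout.
Each of those chain origins has no stated cause.

the contract stockout, the distribution center rerouting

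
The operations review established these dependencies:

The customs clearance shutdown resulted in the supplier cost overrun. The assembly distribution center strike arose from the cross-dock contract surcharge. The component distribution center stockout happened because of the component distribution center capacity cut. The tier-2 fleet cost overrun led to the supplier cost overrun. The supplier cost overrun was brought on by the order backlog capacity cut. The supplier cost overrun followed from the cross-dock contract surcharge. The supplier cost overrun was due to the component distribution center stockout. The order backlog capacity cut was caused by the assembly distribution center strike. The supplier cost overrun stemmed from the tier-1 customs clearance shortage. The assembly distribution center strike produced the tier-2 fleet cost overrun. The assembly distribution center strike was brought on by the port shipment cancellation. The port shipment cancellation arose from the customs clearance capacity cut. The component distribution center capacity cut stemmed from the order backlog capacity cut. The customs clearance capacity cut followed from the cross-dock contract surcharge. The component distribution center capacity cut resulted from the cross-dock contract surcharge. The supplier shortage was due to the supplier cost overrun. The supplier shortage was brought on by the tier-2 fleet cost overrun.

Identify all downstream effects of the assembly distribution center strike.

the component distribution center capacity cut, the component distribution center stockout, the order backlog capacity cut, the supplier cost overrun, the supplier shortage, the tier-2 fleet cost overrun

Direct effects: the order backlog capacity cut, the tier-2 fleet cost overrun.
2 steps out: the component distribution center capacity cut, the supplier cost overrun, the supplier shortage.
3 steps out: the component distribution center stockout.
Not reachable from it: the customs clearance shutdown, the cross-dock contract surcharge, the customs clearance capacity cut, the port shipment cancellation, the tier-1 customs clearance shortage.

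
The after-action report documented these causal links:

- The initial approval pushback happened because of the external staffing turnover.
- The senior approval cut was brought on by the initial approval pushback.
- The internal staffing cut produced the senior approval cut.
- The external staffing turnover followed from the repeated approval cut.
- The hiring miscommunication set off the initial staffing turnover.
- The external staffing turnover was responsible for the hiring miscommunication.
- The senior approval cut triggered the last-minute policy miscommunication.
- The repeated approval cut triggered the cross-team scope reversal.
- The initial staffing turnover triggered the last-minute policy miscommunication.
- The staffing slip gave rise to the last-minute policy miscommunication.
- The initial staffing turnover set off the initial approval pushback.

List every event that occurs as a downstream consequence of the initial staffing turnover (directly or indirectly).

the initial approval pushback, the last-minute policy miscommunication, the senior approval cut

Direct effects: the initial approval pushback, the last-minute policy miscommunication.
2 steps out: the senior approval cut.
Not reachable from it: the repeated approval cut, the external staffing turnover, the staffing slip, the hiring miscommunication, the internal staffing cut, the cross-team scope reversal.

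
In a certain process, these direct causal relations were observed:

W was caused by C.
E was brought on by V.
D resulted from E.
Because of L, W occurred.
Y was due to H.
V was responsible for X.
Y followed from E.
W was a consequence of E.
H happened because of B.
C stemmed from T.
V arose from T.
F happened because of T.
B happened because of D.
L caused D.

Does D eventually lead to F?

D leads to B, H, Y; F is not among them.

No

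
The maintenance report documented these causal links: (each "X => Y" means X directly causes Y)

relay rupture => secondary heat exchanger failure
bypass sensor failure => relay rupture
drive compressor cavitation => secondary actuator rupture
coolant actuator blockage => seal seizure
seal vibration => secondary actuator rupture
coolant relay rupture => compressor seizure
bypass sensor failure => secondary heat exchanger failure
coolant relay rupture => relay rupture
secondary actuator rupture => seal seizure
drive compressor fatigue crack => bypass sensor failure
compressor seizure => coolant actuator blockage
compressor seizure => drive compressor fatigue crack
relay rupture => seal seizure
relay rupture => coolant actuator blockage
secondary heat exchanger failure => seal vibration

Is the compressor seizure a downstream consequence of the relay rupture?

No

The relay rupture leads to the secondary heat exchanger failure, the coolant actuator blockage, the seal vibration, the secondary actuator rupture, the seal seizure; the compressor seizure is not among them.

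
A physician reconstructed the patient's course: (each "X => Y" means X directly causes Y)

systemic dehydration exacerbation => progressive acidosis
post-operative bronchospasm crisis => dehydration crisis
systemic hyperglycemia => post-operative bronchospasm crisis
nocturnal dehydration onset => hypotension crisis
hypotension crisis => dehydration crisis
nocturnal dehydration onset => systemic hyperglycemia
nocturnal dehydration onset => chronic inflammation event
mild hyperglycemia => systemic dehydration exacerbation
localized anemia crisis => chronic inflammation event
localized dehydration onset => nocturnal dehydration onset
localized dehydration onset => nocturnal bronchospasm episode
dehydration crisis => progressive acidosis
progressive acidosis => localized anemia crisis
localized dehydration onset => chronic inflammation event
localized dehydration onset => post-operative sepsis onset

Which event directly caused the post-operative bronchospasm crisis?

Upstream contributors include the localized dehydration onset, the nocturnal dehydration onset, but only the systemic hyperglycemia feeds directly into the post-operative bronchospasm crisis.

the systemic hyperglycemia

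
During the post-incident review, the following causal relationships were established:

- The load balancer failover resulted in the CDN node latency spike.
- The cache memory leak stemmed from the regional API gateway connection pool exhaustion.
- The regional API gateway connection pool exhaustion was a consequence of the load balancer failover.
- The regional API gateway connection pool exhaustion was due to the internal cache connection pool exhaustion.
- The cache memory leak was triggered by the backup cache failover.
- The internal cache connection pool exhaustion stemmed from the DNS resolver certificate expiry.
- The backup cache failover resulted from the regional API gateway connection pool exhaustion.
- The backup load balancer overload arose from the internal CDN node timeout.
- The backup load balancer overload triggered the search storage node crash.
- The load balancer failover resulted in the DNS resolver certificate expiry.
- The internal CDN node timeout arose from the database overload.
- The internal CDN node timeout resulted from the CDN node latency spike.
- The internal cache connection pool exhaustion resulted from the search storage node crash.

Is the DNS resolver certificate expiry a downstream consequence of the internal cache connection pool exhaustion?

The internal cache connection pool exhaustion leads to the regional API gateway connection pool exhaustion, the backup cache failover, the cache memory leak; the DNS resolver certificate expiry is not among them.

No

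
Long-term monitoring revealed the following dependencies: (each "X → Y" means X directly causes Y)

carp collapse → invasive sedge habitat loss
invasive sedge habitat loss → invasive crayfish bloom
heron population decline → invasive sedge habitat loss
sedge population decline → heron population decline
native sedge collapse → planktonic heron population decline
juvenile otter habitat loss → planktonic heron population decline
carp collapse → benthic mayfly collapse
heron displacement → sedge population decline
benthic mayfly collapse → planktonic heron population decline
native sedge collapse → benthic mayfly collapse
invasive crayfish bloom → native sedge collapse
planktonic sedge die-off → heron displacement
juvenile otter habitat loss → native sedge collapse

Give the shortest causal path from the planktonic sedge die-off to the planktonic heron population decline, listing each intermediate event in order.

the planktonic sedge die-off → the heron displacement → the sedge population decline → the heron population decline → the invasive sedge habitat loss → the invasive crayfish bloom → the native sedge collapse → the planktonic heron population decline

the planktonic sedge die-off → the heron displacement
the heron displacement → the sedge population decline
the sedge population decline → the heron population decline
the heron population decline → the invasive sedge habitat loss
the invasive sedge habitat loss → the invasive crayfish bloom
the invasive crayfish bloom → the native sedge collapse
the native sedge collapse → the planktonic heron population decline
Length: 7 steps.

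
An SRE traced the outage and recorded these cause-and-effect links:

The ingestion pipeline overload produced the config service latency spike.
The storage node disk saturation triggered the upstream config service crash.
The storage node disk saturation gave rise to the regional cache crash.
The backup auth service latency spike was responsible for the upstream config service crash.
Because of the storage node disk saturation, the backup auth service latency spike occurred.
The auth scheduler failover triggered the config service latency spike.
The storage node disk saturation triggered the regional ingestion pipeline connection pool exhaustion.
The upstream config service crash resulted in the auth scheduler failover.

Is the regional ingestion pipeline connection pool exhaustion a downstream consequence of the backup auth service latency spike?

The backup auth service latency spike leads to the upstream config service crash, the auth scheduler failover, the config service latency spike; the regional ingestion pipeline connection pool exhaustion is not among them.

No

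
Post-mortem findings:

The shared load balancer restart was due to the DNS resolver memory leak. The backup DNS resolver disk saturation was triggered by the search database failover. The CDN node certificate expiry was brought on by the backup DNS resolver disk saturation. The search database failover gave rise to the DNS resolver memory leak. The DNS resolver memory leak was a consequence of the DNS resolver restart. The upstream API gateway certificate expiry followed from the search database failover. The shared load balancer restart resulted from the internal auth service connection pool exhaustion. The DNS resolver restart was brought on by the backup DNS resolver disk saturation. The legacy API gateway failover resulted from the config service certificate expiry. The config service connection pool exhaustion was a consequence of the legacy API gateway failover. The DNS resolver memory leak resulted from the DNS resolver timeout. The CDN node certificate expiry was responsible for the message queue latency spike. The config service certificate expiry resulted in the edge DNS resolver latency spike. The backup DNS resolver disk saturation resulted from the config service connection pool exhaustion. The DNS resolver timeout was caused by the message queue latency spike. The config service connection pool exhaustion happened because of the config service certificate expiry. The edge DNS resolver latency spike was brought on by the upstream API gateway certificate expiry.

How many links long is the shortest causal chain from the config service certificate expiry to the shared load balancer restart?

Shortest chain: the config service certificate expiry → the config service connection pool exhaustion → the backup DNS resolver disk saturation → the DNS resolver restart → the DNS resolver memory leak → the shared load balancer restart.

5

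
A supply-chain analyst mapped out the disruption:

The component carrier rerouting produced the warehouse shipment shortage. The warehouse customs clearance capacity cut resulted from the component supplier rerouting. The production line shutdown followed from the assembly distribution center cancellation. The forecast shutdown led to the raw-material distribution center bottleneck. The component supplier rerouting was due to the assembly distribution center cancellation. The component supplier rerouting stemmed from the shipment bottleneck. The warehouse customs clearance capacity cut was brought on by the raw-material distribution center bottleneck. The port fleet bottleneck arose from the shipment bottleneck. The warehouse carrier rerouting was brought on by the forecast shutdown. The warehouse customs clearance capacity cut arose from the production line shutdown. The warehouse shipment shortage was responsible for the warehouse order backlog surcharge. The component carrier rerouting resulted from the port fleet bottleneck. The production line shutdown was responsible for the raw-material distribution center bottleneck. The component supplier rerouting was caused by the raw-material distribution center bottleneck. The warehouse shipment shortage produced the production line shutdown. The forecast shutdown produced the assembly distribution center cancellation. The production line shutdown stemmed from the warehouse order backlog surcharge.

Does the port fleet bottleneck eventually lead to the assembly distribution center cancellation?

The port fleet bottleneck leads to the component carrier rerouting, the warehouse shipment shortage, the warehouse order backlog surcharge, the production line shutdown, the raw-material distribution center bottleneck, the component supplier rerouting, the warehouse customs clearance capacity cut; the assembly distribution center cancellation is not among them.

No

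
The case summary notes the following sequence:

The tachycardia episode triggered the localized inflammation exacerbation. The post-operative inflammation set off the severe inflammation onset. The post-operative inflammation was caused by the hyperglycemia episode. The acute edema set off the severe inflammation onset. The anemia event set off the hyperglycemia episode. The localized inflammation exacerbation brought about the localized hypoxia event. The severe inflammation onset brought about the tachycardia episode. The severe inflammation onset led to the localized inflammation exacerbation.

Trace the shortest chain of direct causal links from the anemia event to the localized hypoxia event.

the anemia event → the hyperglycemia episode
the hyperglycemia episode → the post-operative inflammation
the post-operative inflammation → the severe inflammation onset
the severe inflammation onset → the localized inflammation exacerbation
the localized inflammation exacerbation → the localized hypoxia event
Length: 5 steps.

the anemia event → the hyperglycemia episode → the post-operative inflammation → the severe inflammation onset → the localized inflammation exacerbation → the localized hypoxia event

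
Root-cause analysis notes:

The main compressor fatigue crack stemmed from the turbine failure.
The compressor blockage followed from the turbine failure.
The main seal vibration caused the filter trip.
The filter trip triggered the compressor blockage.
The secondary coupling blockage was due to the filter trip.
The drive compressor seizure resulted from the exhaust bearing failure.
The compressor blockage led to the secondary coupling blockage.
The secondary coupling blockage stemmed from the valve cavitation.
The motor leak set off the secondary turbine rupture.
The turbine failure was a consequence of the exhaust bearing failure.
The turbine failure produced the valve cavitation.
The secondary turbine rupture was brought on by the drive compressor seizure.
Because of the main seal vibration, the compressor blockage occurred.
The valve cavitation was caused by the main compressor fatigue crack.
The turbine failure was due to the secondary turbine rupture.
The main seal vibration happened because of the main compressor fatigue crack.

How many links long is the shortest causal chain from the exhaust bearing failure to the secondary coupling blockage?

Shortest chain: the exhaust bearing failure → the turbine failure → the compressor blockage → the secondary coupling blockage.

3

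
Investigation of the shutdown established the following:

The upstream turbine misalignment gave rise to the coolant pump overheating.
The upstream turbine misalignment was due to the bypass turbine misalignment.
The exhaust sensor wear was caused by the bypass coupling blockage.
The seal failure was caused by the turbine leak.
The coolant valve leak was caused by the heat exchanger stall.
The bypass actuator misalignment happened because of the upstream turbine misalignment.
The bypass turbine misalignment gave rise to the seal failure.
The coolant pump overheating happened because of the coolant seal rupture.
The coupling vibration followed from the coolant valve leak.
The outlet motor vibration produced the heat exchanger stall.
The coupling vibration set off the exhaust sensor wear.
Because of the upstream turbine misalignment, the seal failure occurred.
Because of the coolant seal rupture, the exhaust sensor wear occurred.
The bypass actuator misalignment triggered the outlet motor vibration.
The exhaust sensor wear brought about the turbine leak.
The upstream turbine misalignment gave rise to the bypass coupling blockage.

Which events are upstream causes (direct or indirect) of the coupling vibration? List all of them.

the bypass actuator misalignment, the bypass turbine misalignment, the coolant valve leak, the heat exchanger stall, the outlet motor vibration, the upstream turbine misalignment

Immediate cause of the coupling vibration: the coolant valve leak.
Further upstream: the bypass turbine misalignment, the upstream turbine misalignment, the bypass actuator misalignment, the outlet motor vibration, the heat exchanger stall.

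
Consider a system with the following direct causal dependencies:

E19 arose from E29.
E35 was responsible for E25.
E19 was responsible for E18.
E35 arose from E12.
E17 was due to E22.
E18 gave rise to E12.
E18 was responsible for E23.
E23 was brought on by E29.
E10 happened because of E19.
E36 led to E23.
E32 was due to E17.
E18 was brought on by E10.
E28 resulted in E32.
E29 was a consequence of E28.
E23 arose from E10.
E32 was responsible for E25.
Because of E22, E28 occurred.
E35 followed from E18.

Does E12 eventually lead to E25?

There is a causal chain: E12 → E35 → E25.

Yes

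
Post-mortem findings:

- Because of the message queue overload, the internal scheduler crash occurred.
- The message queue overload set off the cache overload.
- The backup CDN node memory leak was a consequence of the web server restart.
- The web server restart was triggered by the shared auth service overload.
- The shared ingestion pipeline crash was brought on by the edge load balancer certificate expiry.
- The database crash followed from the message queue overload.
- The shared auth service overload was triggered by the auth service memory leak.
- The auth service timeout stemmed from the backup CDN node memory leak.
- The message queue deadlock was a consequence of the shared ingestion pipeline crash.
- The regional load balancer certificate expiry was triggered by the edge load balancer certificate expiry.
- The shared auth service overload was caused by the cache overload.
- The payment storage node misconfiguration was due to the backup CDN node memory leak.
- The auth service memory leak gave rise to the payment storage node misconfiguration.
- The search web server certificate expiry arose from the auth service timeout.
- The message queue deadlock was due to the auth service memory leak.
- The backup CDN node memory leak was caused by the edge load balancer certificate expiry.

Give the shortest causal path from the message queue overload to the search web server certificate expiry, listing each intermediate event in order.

the message queue overload → the cache overload
the cache overload → the shared auth service overload
the shared auth service overload → the web server restart
the web server restart → the backup CDN node memory leak
the backup CDN node memory leak → the auth service timeout
the auth service timeout → the search web server certificate expiry
Length: 6 steps.

the message queue overload → the cache overload → the shared auth service overload → the web server restart → the backup CDN node memory leak → the auth service timeout → the search web server certificate expiry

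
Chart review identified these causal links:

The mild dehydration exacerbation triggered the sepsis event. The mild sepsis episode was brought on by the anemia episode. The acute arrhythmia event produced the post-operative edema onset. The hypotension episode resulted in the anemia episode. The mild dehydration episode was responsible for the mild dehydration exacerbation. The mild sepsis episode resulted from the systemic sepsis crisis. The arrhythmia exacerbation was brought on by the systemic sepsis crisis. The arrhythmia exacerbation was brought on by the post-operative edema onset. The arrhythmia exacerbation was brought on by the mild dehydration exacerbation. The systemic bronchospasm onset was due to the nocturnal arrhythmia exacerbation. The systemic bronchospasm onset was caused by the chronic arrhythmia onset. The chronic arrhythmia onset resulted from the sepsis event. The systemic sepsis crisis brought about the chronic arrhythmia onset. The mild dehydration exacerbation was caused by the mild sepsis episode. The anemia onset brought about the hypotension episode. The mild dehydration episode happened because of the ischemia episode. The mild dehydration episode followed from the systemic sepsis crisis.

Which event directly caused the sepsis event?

Upstream contributors include the anemia onset, the hypotension episode, the ischemia episode, the systemic sepsis crisis, the mild dehydration episode, the anemia episode, the mild sepsis episode, but only the mild dehydration exacerbation feeds directly into the sepsis event.

the mild dehydration exacerbation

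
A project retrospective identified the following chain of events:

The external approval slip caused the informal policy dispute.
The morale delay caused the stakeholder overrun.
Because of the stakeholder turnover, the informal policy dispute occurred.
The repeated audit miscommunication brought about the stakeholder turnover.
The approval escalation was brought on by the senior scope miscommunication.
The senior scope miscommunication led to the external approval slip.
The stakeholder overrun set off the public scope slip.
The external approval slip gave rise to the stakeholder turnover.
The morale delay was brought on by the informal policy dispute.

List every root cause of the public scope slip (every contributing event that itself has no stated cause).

Tracing upstream from the public scope slip: the public scope slip ← the stakeholder overrun ← the morale delay ← the informal policy dispute ← the external approval slip ← the senior scope miscommunication.
A separate upstream branch: the public scope slip ← the stakeholder overrun ← the morale delay ← the informal policy dispute ← the stakeholder turnover ← the repeated audit miscommunication.
Each of those chain origins has no stated cause.

the repeated audit miscommunication, the senior scope miscommunication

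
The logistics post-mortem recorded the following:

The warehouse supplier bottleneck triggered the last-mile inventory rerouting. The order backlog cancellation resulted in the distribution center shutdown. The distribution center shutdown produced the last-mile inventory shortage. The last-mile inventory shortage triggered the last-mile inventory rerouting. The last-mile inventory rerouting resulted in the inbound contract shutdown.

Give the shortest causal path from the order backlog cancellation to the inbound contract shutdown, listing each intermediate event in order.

the order backlog cancellation → the distribution center shutdown → the last-mile inventory shortage → the last-mile inventory rerouting → the inbound contract shutdown

the order backlog cancellation → the distribution center shutdown
the distribution center shutdown → the last-mile inventory shortage
the last-mile inventory shortage → the last-mile inventory rerouting
the last-mile inventory rerouting → the inbound contract shutdown
Length: 4 steps.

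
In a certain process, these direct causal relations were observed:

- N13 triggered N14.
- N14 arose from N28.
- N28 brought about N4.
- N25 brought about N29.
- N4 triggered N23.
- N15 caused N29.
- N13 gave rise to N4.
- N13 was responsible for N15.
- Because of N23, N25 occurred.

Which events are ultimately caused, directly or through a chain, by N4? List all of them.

N23, N25, N29

Direct effects: N23.
2 steps out: N25.
3 steps out: N29.
Not reachable from it: N28, N13, N15, N14.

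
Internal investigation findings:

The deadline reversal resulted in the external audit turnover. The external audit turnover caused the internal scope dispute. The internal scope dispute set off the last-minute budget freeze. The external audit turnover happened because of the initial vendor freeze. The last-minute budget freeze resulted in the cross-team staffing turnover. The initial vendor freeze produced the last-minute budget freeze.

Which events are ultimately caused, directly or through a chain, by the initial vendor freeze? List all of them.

Direct effects: the external audit turnover, the last-minute budget freeze.
2 steps out: the internal scope dispute, the cross-team staffing turnover.
Not reachable from it: the deadline reversal.

the cross-team staffing turnover, the external audit turnover, the internal scope dispute, the last-minute budget freeze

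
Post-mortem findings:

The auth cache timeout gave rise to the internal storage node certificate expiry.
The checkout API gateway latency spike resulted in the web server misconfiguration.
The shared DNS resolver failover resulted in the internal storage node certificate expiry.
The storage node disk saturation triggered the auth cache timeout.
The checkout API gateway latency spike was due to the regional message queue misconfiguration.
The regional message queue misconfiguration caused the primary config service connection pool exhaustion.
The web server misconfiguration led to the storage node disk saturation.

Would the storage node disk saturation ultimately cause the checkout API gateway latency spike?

No

The storage node disk saturation leads to the auth cache timeout, the internal storage node certificate expiry; the checkout API gateway latency spike is not among them.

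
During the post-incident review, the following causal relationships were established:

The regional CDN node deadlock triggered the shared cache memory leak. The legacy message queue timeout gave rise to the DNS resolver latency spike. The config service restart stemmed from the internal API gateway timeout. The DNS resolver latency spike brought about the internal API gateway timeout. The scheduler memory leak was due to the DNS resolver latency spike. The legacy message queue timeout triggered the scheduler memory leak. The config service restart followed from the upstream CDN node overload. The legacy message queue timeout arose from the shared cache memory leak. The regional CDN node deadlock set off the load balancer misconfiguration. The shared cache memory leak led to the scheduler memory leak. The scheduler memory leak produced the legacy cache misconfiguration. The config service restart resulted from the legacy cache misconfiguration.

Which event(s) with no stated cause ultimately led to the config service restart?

Tracing upstream from the config service restart: the config service restart ← the legacy cache misconfiguration ← the scheduler memory leak ← the shared cache memory leak ← the regional CDN node deadlock.
A separate upstream branch: the config service restart ← the upstream CDN node overload.
Each of those chain origins has no stated cause.

the regional CDN node deadlock, the upstream CDN node overload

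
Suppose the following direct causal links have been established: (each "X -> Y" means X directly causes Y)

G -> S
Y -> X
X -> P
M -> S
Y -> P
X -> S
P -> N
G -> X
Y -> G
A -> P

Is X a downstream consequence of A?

No

A leads to P, N; X is not among them.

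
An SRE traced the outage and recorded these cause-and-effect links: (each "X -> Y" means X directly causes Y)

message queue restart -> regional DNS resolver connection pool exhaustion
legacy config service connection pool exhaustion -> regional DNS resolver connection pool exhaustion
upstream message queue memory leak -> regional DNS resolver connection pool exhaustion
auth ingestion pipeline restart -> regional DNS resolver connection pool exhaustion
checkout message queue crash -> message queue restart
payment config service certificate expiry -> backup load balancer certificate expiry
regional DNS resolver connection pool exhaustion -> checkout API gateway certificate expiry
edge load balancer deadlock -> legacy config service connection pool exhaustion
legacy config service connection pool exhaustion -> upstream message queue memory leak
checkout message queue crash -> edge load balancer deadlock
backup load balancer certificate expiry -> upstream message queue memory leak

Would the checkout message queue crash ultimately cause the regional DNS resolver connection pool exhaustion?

Yes

There is a causal chain: the checkout message queue crash → the message queue restart → the regional DNS resolver connection pool exhaustion.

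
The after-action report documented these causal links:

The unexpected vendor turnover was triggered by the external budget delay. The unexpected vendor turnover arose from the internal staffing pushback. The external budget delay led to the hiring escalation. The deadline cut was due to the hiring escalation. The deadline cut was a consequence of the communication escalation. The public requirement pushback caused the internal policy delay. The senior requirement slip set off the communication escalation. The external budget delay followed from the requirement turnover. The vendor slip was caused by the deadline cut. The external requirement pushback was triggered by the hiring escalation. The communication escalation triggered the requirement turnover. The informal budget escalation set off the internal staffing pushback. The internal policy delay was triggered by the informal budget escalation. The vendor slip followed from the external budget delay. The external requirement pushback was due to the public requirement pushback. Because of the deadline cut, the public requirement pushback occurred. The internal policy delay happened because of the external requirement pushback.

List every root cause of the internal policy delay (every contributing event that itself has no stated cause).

Tracing upstream from the internal policy delay: the internal policy delay ← the public requirement pushback ← the deadline cut ← the communication escalation ← the senior requirement slip.
A separate upstream branch: the internal policy delay ← the informal budget escalation.
Each of those chain origins has no stated cause.

the informal budget escalation, the senior requirement slip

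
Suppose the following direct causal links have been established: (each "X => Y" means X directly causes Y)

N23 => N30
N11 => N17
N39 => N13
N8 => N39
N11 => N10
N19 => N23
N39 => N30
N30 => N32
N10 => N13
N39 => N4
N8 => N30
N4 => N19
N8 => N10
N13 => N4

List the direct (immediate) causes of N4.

N13, N39

Upstream contributors include N8, N11, N10, but only N13, N39 feed directly into N4.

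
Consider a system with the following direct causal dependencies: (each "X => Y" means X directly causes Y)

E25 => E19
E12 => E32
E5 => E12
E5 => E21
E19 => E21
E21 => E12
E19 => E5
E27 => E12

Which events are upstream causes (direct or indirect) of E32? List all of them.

E12, E19, E21, E25, E27, E5

Immediate cause of E32: E12.
Further upstream: E25, E19, E27, E5, E21.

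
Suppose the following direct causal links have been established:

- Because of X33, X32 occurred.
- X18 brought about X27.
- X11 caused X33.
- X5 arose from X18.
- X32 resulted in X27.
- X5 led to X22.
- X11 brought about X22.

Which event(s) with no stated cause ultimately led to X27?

Tracing upstream from X27: X27 ← X18.
A separate upstream branch: X27 ← X32 ← X33 ← X11.
Each of those chain origins has no stated cause.

X11, X18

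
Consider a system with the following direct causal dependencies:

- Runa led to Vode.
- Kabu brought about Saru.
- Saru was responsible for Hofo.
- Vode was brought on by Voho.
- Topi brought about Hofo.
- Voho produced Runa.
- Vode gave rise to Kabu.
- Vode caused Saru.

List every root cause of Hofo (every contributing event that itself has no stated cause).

Topi, Voho

Tracing upstream from Hofo: Hofo ← Saru ← Vode ← Voho.
A separate upstream branch: Hofo ← Topi.
Each of those chain origins has no stated cause.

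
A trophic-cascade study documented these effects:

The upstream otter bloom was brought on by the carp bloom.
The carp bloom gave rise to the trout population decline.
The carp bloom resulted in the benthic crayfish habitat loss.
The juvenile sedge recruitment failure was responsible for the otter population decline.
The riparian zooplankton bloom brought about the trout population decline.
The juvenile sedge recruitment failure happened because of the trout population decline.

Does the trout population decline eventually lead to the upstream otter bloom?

The trout population decline leads to the juvenile sedge recruitment failure, the otter population decline; the upstream otter bloom is not among them.

No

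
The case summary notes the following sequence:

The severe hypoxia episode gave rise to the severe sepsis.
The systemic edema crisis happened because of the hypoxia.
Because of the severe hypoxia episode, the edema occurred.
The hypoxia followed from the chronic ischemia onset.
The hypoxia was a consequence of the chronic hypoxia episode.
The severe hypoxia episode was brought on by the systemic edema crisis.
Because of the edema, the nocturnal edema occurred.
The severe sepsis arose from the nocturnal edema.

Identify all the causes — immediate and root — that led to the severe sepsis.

the chronic hypoxia episode, the chronic ischemia onset, the edema, the hypoxia, the nocturnal edema, the severe hypoxia episode, the systemic edema crisis

Immediate causes of the severe sepsis: the severe hypoxia episode, the nocturnal edema.
Further upstream: the chronic ischemia onset, the hypoxia, the systemic edema crisis, the edema, the chronic hypoxia episode.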